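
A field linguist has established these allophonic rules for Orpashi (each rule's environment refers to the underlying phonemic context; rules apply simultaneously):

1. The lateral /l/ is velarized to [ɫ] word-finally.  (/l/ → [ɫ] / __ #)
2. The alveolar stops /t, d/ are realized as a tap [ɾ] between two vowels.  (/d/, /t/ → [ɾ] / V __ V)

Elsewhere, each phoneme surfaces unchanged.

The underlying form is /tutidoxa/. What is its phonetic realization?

/t/ (word-initial): rule 2 targets it, but not between two vowels → unchanged [t].
/u/ (between /t/ and /t/) is unaffected → [u].
Rule 2 applies to /t/ (between /u/ and /i/: between two vowels) → [ɾ].
/i/ (between /t/ and /d/) is unaffected → [i].
/d/ (between /i/ and /o/): between two vowels, so rule 2 applies → [ɾ].
/o/ (between /d/ and /x/): no rule targets it → [o].
/x/ (between /o/ and /a/): no rule targets it → [x].
/a/ stays [a].

[tuɾiɾoxa]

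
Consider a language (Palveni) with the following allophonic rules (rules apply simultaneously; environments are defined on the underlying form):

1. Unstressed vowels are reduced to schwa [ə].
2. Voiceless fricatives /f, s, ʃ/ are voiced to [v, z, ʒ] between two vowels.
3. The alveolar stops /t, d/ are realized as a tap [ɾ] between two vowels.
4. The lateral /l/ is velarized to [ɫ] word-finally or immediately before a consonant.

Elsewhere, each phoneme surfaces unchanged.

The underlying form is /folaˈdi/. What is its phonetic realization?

[fələˈɾi]

/f/ (word-initial) fails the environment for rule 2, so it stays [f].
/o/ (between /f/ and /l/): in an unstressed syllable, so rule 1 applies → [ə].
/l/ (between /o/ and /a/): rule 4 targets it, but not word-finally or immediately before a consonant → unchanged [l].
/a/ — between /l/ and /d/, in an unstressed syllable — surfaces as [ə] (rule 1).
Rule 3 applies to /d/ (between /a/ and /i/: between two vowels) → [ɾ].
/i/ — word-final; rule 1 does not apply here → [i].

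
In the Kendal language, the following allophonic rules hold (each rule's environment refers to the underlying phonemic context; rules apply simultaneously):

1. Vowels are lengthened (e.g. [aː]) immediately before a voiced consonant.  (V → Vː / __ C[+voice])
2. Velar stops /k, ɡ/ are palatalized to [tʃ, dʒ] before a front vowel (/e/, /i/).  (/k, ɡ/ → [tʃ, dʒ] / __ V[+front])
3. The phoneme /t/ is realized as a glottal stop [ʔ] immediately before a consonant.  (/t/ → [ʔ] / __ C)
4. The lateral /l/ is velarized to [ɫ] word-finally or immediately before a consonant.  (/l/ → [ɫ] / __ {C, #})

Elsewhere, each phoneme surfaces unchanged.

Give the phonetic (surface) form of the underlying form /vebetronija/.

[veːbeʔroːniːja]

/v/ stays [v].
Rule 1 applies to /e/ (between /v/ and /b/: before a voiced consonant) → [eː].
/b/ stays [b].
/e/ (between /b/ and /t/) fails the environment for rule 1, so it stays [e].
/t/ (between /e/ and /r/): immediately before a consonant, so rule 3 applies → [ʔ].
/r/ — not in any rule's target class → [r].
/o/ (between /r/ and /n/): before a voiced consonant, so rule 1 applies → [oː].
/n/ — not in any rule's target class → [n].
/i/ meets the environment for rule 1 (before a voiced consonant) → [iː].
/j/ stays [j].
/a/ — word-final; rule 1 does not apply here → [a].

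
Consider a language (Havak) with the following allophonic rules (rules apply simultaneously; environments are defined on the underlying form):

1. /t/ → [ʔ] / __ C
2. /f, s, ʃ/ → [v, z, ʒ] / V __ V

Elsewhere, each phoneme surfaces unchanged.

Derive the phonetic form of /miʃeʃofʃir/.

/m/ (word-initial): no rule targets it → [m].
/i/ — not in any rule's target class → [i].
/ʃ/ meets the environment for rule 2 (between two vowels) → [ʒ].
/e/ stays [e].
/ʃ/ (between /e/ and /o/): between two vowels, so rule 2 applies → [ʒ].
/o/ (between /ʃ/ and /f/) is unaffected → [o].
/f/ — between /o/ and /ʃ/; rule 2 does not apply here → [f].
/ʃ/ (between /f/ and /i/) is in the target of rule 2 but the environment (between two vowels) is not met → [ʃ].
/i/ — not in any rule's target class → [i].
/r/ (word-final): no rule targets it → [r].

[miʒeʒofʃir]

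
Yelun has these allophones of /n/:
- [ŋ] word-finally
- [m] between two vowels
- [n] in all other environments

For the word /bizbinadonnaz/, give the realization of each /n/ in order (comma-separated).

[m], [n], [n]

Occurrence 1 (position 6): between two vowels → [m].
Occurrence 2 (position 10): no conditioning environment matches → elsewhere allophone [n].
Occurrence 3 (position 11): no conditioning environment matches → elsewhere allophone [n].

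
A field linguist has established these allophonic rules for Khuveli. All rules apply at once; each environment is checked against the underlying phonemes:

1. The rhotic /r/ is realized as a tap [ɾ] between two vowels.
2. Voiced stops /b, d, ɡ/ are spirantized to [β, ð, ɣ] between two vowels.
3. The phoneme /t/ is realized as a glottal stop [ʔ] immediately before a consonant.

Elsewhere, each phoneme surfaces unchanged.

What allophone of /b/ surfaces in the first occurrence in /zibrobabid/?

[b]

/b/ (between /i/ and /r/) is in the target of rule 2 but the environment (between two vowels) is not met → [b].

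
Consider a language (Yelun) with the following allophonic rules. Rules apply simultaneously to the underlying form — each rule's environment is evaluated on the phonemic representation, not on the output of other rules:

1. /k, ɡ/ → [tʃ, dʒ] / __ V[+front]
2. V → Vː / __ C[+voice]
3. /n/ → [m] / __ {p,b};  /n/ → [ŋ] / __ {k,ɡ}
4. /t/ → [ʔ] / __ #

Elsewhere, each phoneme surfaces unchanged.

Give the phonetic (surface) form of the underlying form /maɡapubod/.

[maːɡapuːboːd]

/m/ stays [m].
Rule 2 applies to /a/ (between /m/ and /ɡ/: before a voiced consonant) → [aː].
/ɡ/ (between /a/ and /a/) is in the target of rule 1 but the environment (before a front vowel) is not met → [ɡ].
/a/ (between /ɡ/ and /p/): rule 2 targets it, but not before a voiced consonant → unchanged [a].
/p/ (between /a/ and /u/): no rule targets it → [p].
/u/ (between /p/ and /b/): before a voiced consonant, so rule 2 applies → [uː].
/b/ (between /u/ and /o/): no rule targets it → [b].
/o/ — between /b/ and /d/, before a voiced consonant — surfaces as [oː] (rule 2).
/d/ (word-final) is unaffected → [d].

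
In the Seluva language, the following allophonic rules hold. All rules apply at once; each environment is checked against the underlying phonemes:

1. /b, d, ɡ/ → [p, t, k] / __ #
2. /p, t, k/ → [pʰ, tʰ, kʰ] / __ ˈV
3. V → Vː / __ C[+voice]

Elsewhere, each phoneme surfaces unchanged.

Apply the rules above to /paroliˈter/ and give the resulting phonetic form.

[paːroːliˈtʰeːr]

/p/ (word-initial): rule 2 targets it, but not immediately before a stressed vowel → unchanged [p].
/a/ (between /p/ and /r/) occurs before a voiced consonant → [aː] by rule 3.
/r/ stays [r].
/o/ (between /r/ and /l/): before a voiced consonant, so rule 3 applies → [oː].
/l/ — not in any rule's target class → [l].
/i/ (between /l/ and /t/) is in the target of rule 3 but the environment (before a voiced consonant) is not met → [i].
Rule 2 applies to /t/ (between /i/ and /e/: immediately before a stressed vowel) → [tʰ].
/e/ (between /t/ and /r/) occurs before a voiced consonant → [eː] by rule 3.
/r/ (word-final) is unaffected → [r].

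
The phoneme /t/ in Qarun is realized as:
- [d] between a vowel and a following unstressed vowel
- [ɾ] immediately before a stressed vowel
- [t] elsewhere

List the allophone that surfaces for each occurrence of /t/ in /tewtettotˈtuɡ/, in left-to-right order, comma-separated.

[t], [t], [t], [t], [t], [ɾ]

Occurrence 1 (position 1): no conditioning environment matches → elsewhere allophone [t].
Occurrence 2 (position 4): no conditioning environment matches → elsewhere allophone [t].
Occurrence 3 (position 6): no conditioning environment matches → elsewhere allophone [t].
Occurrence 4 (position 7): no conditioning environment matches → elsewhere allophone [t].
Occurrence 5 (position 9): no conditioning environment matches → elsewhere allophone [t].
Occurrence 6 (position 10): immediately before a stressed vowel → [ɾ].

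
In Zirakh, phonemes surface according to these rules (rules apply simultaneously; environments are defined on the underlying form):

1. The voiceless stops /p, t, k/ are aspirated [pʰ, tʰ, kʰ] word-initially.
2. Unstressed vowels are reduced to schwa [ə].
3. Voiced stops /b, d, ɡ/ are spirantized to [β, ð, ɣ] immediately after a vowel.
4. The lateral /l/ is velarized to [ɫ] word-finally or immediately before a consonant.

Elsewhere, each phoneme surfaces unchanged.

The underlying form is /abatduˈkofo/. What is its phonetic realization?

[əβətdəˈkofə]

/a/ (word-initial) occurs in an unstressed syllable → [ə] by rule 2.
/b/ (between /a/ and /a/) occurs immediately after a vowel → [β] by rule 3.
/a/ (between /b/ and /t/): in an unstressed syllable, so rule 2 applies → [ə].
/t/ (between /a/ and /d/) fails the environment for rule 1, so it stays [t].
/d/ (between /t/ and /u/) fails the environment for rule 3, so it stays [d].
/u/ (between /d/ and /k/) occurs in an unstressed syllable → [ə] by rule 2.
/k/ (between /u/ and /o/): rule 1 targets it, but not word-initially → unchanged [k].
/o/ — between /k/ and /f/; rule 2 does not apply here → [o].
/o/ (word-final) occurs in an unstressed syllable → [ə] by rule 2.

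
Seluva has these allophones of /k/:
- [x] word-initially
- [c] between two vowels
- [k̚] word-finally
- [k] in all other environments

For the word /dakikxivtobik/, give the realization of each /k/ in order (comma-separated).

Occurrence 1 (position 3): between two vowels → [c].
Occurrence 2 (position 5): no conditioning environment matches → elsewhere allophone [k].
Occurrence 3 (position 13): word-finally → [k̚].

[c], [k], [k̚]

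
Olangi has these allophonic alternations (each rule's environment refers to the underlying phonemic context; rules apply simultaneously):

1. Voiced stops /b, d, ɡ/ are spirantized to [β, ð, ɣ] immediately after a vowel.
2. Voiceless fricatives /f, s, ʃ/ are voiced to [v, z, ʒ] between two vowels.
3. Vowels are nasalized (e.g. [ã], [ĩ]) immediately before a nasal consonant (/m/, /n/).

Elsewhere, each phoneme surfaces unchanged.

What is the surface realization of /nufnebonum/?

/n/ (word-initial): no rule targets it → [n].
/u/ (between /n/ and /f/) fails the environment for rule 3, so it stays [u].
/f/ — between /u/ and /n/; rule 2 does not apply here → [f].
/n/ (between /f/ and /e/) is unaffected → [n].
/e/ — between /n/ and /b/; rule 3 does not apply here → [e].
/b/ meets the environment for rule 1 (immediately after a vowel) → [β].
/o/ meets the environment for rule 3 (before a nasal consonant) → [õ].
/n/ (between /o/ and /u/) is unaffected → [n].
/u/ (between /n/ and /m/) occurs before a nasal consonant → [ũ] by rule 3.
/m/ — not in any rule's target class → [m].

[nufneβõnũm]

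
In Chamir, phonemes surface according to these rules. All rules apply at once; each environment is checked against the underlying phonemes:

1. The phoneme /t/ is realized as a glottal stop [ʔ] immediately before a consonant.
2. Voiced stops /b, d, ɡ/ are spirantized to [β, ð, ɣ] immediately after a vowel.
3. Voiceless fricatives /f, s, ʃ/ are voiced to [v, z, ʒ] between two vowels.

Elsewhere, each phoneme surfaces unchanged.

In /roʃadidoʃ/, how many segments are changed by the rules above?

Segments that undergo a rule: /ʃ/ → [ʒ] (rule 3); /d/ → [ð] (rule 2); /d/ → [ð] (rule 2).
All other segments surface unchanged.

3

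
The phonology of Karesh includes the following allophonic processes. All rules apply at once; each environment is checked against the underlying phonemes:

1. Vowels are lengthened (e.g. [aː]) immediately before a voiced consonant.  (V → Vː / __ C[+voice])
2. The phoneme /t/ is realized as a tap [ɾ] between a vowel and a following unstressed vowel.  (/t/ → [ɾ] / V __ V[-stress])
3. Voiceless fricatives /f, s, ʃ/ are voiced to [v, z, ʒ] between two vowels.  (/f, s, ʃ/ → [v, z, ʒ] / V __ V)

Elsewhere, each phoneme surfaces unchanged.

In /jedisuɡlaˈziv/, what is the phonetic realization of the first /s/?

/s/ — between /i/ and /u/, between two vowels — surfaces as [z] (rule 3).

[z]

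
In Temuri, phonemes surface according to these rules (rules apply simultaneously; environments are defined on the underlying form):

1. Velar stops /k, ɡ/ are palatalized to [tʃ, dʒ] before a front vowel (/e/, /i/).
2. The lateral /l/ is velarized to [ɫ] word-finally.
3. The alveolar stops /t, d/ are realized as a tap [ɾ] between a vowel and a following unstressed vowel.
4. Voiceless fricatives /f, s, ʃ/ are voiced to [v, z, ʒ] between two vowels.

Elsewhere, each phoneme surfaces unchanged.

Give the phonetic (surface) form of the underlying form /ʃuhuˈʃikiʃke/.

[ʃuhuˈʒitʃiʃtʃe]

/ʃ/ (word-initial) is in the target of rule 4 but the environment (between two vowels) is not met → [ʃ].
Rule 4 applies to /ʃ/ (between /u/ and /i/: between two vowels) → [ʒ].
/k/ (between /i/ and /i/): before a front vowel, so rule 1 applies → [tʃ].
/ʃ/ — between /i/ and /k/; rule 4 does not apply here → [ʃ].
Rule 1 applies to /k/ (between /ʃ/ and /e/: before a front vowel) → [tʃ].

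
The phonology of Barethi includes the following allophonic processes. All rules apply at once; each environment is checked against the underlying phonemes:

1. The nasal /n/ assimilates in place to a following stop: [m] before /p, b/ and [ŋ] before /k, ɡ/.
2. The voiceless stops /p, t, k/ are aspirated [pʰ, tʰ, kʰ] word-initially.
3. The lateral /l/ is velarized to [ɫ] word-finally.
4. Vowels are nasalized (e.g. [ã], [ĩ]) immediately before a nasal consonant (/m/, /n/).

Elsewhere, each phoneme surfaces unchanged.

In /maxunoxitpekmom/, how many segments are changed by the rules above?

2

Segments that undergo a rule: /u/ → [ũ] (rule 4); /o/ → [õ] (rule 4).
All other segments surface unchanged.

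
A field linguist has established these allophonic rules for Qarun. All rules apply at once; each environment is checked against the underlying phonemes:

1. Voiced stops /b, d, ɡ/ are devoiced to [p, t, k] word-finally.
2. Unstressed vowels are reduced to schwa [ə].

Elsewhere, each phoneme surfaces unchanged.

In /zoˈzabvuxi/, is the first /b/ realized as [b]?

Yes

/b/ — between /a/ and /v/; rule 1 does not apply here → [b].
The actual realization is [b], which matches [b].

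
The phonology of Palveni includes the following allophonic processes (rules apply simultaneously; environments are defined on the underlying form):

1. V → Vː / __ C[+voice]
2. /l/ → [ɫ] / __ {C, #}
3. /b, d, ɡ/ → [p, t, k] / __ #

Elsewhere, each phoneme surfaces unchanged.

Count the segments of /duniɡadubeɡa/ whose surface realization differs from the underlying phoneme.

5

Segments that undergo a rule: /u/ → [uː] (rule 1); /i/ → [iː] (rule 1); /a/ → [aː] (rule 1); /u/ → [uː] (rule 1); /e/ → [eː] (rule 1).
All other segments surface unchanged.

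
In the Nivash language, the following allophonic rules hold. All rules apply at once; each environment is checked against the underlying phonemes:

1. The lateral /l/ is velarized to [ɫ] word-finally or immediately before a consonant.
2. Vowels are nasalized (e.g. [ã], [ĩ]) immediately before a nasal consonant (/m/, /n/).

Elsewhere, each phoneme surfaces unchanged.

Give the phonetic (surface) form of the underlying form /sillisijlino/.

[siɫlisijlĩno]

/s/ stays [s].
/i/ — between /s/ and /l/; rule 2 does not apply here → [i].
Rule 1 applies to /l/ (between /i/ and /l/: word-finally or immediately before a consonant) → [ɫ].
/l/ (between /l/ and /i/) is in the target of rule 1 but the environment (word-finally or immediately before a consonant) is not met → [l].
/i/ (between /l/ and /s/) is in the target of rule 2 but the environment (before a nasal consonant) is not met → [i].
/s/ stays [s].
/i/ (between /s/ and /j/) is in the target of rule 2 but the environment (before a nasal consonant) is not met → [i].
/j/ stays [j].
/l/ — between /j/ and /i/; rule 1 does not apply here → [l].
/i/ meets the environment for rule 2 (before a nasal consonant) → [ĩ].
/n/ stays [n].
/o/ (word-final) is in the target of rule 2 but the environment (before a nasal consonant) is not met → [o].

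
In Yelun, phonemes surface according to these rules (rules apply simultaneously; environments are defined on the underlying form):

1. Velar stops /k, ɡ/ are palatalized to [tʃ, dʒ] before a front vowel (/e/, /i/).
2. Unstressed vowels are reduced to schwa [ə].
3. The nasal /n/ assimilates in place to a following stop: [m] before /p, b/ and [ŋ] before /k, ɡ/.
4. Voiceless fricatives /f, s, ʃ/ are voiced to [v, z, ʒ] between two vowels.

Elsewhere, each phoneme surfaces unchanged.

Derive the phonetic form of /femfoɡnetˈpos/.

/f/ (word-initial) fails the environment for rule 4, so it stays [f].
/e/ (between /f/ and /m/) occurs in an unstressed syllable → [ə] by rule 2.
/m/ (between /e/ and /f/) is unaffected → [m].
/f/ — between /m/ and /o/; rule 4 does not apply here → [f].
/o/ (between /f/ and /ɡ/): in an unstressed syllable, so rule 2 applies → [ə].
/ɡ/ (between /o/ and /n/) is in the target of rule 1 but the environment (before a front vowel) is not met → [ɡ].
/n/ — between /ɡ/ and /e/; rule 3 does not apply here → [n].
/e/ — between /n/ and /t/, in an unstressed syllable — surfaces as [ə] (rule 2).
/t/ — not in any rule's target class → [t].
/p/ — not in any rule's target class → [p].
/o/ (between /p/ and /s/): rule 2 targets it, but not in an unstressed syllable → unchanged [o].
/s/ (word-final): rule 4 targets it, but not between two vowels → unchanged [s].

[fəmfəɡnətˈpos]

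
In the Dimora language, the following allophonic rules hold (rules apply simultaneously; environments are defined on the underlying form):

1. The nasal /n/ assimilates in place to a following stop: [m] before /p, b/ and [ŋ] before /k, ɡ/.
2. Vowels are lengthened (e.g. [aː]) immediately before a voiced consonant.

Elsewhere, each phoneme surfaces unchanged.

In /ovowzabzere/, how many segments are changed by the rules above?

Segments that undergo a rule: /o/ → [oː] (rule 2); /o/ → [oː] (rule 2); /a/ → [aː] (rule 2); /e/ → [eː] (rule 2).
All other segments surface unchanged.

4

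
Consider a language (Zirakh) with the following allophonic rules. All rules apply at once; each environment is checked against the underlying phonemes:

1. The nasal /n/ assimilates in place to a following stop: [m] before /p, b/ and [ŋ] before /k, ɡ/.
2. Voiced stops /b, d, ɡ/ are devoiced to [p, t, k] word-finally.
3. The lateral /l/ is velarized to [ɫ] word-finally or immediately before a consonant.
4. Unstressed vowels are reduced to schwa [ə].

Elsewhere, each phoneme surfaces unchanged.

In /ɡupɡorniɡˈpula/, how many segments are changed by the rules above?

Segments that undergo a rule: /u/ → [ə] (rule 4); /o/ → [ə] (rule 4); /i/ → [ə] (rule 4); /a/ → [ə] (rule 4).
All other segments surface unchanged.

4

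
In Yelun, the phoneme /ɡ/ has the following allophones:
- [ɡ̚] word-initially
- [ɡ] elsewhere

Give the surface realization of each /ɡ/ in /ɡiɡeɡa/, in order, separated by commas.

Occurrence 1 (position 1): word-initially → [ɡ̚].
Occurrence 2 (position 3): no conditioning environment matches → elsewhere allophone [ɡ].
Occurrence 3 (position 5): no conditioning environment matches → elsewhere allophone [ɡ].

[ɡ̚], [ɡ], [ɡ]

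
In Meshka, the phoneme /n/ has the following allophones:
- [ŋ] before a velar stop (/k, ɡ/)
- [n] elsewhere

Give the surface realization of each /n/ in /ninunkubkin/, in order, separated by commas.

Occurrence 1 (position 1): no conditioning environment matches → elsewhere allophone [n].
Occurrence 2 (position 3): no conditioning environment matches → elsewhere allophone [n].
Occurrence 3 (position 5): before a velar stop → [ŋ].
Occurrence 4 (position 11): no conditioning environment matches → elsewhere allophone [n].

[n], [n], [ŋ], [n]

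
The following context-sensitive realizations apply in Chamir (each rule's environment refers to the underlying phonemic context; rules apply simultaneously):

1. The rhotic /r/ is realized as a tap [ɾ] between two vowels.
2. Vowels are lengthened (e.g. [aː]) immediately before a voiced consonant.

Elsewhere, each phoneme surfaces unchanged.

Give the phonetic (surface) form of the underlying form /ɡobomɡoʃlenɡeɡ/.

[ɡoːboːmɡoʃleːnɡeːɡ]

/ɡ/ (word-initial): no rule targets it → [ɡ].
/o/ meets the environment for rule 2 (before a voiced consonant) → [oː].
/b/ (between /o/ and /o/) is unaffected → [b].
Rule 2 applies to /o/ (between /b/ and /m/: before a voiced consonant) → [oː].
/m/ (between /o/ and /ɡ/): no rule targets it → [m].
/ɡ/ (between /m/ and /o/) is unaffected → [ɡ].
/o/ (between /ɡ/ and /ʃ/) fails the environment for rule 2, so it stays [o].
/ʃ/ — not in any rule's target class → [ʃ].
/l/ (between /ʃ/ and /e/) is unaffected → [l].
/e/ meets the environment for rule 2 (before a voiced consonant) → [eː].
/n/ (between /e/ and /ɡ/) is unaffected → [n].
/ɡ/ stays [ɡ].
/e/ meets the environment for rule 2 (before a voiced consonant) → [eː].
/ɡ/ (word-final) is unaffected → [ɡ].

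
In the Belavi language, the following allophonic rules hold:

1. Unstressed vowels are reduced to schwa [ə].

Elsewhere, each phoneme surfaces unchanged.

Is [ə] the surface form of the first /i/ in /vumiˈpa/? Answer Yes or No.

Yes

Rule 1 applies to /i/ (between /m/ and /p/: in an unstressed syllable) → [ə].
The actual realization is [ə], which matches [ə].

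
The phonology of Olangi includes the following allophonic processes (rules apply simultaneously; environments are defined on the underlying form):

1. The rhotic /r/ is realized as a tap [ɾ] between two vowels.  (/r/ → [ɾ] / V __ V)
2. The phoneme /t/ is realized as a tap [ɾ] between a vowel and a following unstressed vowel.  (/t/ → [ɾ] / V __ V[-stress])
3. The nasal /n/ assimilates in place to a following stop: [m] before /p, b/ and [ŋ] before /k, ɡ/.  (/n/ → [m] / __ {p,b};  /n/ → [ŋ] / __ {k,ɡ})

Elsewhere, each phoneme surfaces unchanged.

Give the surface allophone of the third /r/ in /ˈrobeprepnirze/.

/r/ (between /i/ and /z/): rule 1 targets it, but not between two vowels → unchanged [r].

[r]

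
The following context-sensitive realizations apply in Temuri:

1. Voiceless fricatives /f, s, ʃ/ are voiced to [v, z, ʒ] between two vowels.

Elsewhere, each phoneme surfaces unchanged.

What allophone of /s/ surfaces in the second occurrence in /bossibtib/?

/s/ (between /s/ and /i/) is in the target of rule 1 but the environment (between two vowels) is not met → [s].

[s]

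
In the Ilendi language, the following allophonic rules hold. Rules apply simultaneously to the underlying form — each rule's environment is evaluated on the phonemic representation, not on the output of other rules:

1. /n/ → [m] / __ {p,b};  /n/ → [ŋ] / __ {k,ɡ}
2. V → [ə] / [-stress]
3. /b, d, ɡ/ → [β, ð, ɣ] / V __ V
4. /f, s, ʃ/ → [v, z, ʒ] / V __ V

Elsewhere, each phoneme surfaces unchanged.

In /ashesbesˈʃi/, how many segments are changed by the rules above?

3

Segments that undergo a rule: /a/ → [ə] (rule 2); /e/ → [ə] (rule 2); /e/ → [ə] (rule 2).
All other segments surface unchanged.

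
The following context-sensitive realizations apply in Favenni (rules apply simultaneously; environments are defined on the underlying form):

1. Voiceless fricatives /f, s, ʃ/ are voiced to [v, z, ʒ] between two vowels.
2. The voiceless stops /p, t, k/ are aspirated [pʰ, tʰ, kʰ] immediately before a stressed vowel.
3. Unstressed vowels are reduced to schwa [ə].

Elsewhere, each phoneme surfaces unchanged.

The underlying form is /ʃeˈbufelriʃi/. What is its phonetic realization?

[ʃəˈbuvəlrəʒə]

/ʃ/ (word-initial) fails the environment for rule 1, so it stays [ʃ].
/e/ (between /ʃ/ and /b/): in an unstressed syllable, so rule 3 applies → [ə].
/b/ (between /e/ and /u/) is unaffected → [b].
/u/ (between /b/ and /f/) fails the environment for rule 3, so it stays [u].
/f/ (between /u/ and /e/): between two vowels, so rule 1 applies → [v].
/e/ (between /f/ and /l/): in an unstressed syllable, so rule 3 applies → [ə].
/l/ (between /e/ and /r/) is unaffected → [l].
/r/ stays [r].
/i/ (between /r/ and /ʃ/) occurs in an unstressed syllable → [ə] by rule 3.
/ʃ/ (between /i/ and /i/) occurs between two vowels → [ʒ] by rule 1.
Rule 3 applies to /i/ (word-final: in an unstressed syllable) → [ə].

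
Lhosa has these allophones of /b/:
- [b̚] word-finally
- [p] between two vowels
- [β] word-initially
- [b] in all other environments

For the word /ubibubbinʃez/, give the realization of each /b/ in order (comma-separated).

Occurrence 1 (position 2): between two vowels → [p].
Occurrence 2 (position 4): between two vowels → [p].
Occurrence 3 (position 6): no conditioning environment matches → elsewhere allophone [b].
Occurrence 4 (position 7): no conditioning environment matches → elsewhere allophone [b].

[p], [p], [b], [b]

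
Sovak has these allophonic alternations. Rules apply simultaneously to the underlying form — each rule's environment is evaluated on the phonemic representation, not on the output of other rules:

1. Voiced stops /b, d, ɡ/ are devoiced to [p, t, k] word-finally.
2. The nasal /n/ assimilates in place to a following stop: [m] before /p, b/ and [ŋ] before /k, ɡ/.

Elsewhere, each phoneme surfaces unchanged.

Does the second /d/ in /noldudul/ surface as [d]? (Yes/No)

/d/ (between /u/ and /u/) fails the environment for rule 1, so it stays [d].
The actual realization is [d], which matches [d].

Yes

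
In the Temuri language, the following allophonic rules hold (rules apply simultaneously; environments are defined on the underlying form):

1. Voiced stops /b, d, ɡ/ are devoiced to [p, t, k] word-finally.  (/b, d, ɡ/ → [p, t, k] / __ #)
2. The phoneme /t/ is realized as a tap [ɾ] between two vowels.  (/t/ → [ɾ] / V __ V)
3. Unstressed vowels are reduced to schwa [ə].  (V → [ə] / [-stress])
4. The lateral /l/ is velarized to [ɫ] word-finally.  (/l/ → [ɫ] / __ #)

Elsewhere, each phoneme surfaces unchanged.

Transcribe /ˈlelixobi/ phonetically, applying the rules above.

/l/ (word-initial) fails the environment for rule 4, so it stays [l].
/e/ — between /l/ and /l/; rule 3 does not apply here → [e].
/l/ (between /e/ and /i/) fails the environment for rule 4, so it stays [l].
Rule 3 applies to /i/ (between /l/ and /x/: in an unstressed syllable) → [ə].
/x/ stays [x].
/o/ (between /x/ and /b/) occurs in an unstressed syllable → [ə] by rule 3.
/b/ (between /o/ and /i/) is in the target of rule 1 but the environment (word-finally) is not met → [b].
/i/ (word-final): in an unstressed syllable, so rule 3 applies → [ə].

[ˈleləxəbə]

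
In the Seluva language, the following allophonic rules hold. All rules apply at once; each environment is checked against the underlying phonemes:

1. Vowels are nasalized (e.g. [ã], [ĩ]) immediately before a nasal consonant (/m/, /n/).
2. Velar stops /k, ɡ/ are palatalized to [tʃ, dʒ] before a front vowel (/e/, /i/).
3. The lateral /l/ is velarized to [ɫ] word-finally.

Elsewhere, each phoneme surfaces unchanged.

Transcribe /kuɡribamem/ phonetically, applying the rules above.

/k/ (word-initial): rule 2 targets it, but not before a front vowel → unchanged [k].
/u/ — between /k/ and /ɡ/; rule 1 does not apply here → [u].
/ɡ/ (between /u/ and /r/) is in the target of rule 2 but the environment (before a front vowel) is not met → [ɡ].
/r/ (between /ɡ/ and /i/): no rule targets it → [r].
/i/ (between /r/ and /b/) is in the target of rule 1 but the environment (before a nasal consonant) is not met → [i].
/b/ (between /i/ and /a/) is unaffected → [b].
/a/ meets the environment for rule 1 (before a nasal consonant) → [ã].
/m/ (between /a/ and /e/) is unaffected → [m].
/e/ (between /m/ and /m/) occurs before a nasal consonant → [ẽ] by rule 1.
/m/ stays [m].

[kuɡribãmẽm]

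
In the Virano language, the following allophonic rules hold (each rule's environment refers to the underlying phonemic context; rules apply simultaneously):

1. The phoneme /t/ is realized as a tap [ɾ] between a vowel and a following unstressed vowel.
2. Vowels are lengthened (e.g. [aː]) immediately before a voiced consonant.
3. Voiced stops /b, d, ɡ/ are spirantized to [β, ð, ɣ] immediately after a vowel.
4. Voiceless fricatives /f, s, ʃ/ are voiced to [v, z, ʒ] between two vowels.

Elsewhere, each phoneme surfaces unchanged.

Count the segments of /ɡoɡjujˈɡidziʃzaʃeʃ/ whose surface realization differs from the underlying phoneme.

6

Segments that undergo a rule: /o/ → [oː] (rule 2); /ɡ/ → [ɣ] (rule 3); /u/ → [uː] (rule 2); /i/ → [iː] (rule 2); /d/ → [ð] (rule 3); /ʃ/ → [ʒ] (rule 4).
All other segments surface unchanged.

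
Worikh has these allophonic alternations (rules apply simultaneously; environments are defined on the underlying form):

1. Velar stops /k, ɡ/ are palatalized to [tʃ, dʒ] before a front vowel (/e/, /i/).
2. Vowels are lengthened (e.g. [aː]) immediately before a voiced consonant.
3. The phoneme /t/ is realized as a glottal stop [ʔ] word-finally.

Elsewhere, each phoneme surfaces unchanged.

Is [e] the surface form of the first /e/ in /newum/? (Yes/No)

No

/e/ meets the environment for rule 2 (before a voiced consonant) → [eː].
The actual realization is [eː], not [e].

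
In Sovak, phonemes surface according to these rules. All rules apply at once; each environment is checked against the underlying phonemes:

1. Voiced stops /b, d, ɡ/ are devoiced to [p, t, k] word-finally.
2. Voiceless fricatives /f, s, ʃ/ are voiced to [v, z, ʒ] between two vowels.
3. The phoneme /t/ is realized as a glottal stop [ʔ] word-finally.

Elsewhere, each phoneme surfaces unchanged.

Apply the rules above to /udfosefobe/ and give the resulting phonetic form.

[udfozevobe]

/u/ — not in any rule's target class → [u].
/d/ (between /u/ and /f/) fails the environment for rule 1, so it stays [d].
/f/ — between /d/ and /o/; rule 2 does not apply here → [f].
/o/ (between /f/ and /s/) is unaffected → [o].
/s/ meets the environment for rule 2 (between two vowels) → [z].
/e/ (between /s/ and /f/) is unaffected → [e].
Rule 2 applies to /f/ (between /e/ and /o/: between two vowels) → [v].
/o/ (between /f/ and /b/) is unaffected → [o].
/b/ (between /o/ and /e/) is in the target of rule 1 but the environment (word-finally) is not met → [b].
/e/ stays [e].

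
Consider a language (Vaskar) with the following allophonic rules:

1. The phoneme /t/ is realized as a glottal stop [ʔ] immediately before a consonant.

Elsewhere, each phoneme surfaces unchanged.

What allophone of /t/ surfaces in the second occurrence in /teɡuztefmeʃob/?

/t/ (between /z/ and /e/) is in the target of rule 1 but the environment (immediately before a consonant) is not met → [t].

[t]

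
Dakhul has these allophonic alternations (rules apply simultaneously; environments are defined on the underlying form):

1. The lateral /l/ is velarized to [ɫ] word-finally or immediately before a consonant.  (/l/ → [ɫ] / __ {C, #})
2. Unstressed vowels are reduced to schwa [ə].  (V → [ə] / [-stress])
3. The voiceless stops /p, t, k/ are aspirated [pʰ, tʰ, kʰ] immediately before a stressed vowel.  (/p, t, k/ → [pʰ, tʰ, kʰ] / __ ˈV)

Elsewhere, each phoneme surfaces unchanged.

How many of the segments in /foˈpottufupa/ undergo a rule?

Segments that undergo a rule: /o/ → [ə] (rule 2); /p/ → [pʰ] (rule 3); /u/ → [ə] (rule 2); /u/ → [ə] (rule 2); /a/ → [ə] (rule 2).
All other segments surface unchanged.

5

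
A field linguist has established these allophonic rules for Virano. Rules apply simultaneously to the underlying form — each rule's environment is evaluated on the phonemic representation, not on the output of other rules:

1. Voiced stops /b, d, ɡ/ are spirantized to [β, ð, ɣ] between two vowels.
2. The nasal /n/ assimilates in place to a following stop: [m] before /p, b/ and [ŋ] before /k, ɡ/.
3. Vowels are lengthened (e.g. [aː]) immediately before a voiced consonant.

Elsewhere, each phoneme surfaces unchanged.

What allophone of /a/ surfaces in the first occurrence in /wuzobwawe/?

/a/ (between /w/ and /w/) occurs before a voiced consonant → [aː] by rule 3.

[aː]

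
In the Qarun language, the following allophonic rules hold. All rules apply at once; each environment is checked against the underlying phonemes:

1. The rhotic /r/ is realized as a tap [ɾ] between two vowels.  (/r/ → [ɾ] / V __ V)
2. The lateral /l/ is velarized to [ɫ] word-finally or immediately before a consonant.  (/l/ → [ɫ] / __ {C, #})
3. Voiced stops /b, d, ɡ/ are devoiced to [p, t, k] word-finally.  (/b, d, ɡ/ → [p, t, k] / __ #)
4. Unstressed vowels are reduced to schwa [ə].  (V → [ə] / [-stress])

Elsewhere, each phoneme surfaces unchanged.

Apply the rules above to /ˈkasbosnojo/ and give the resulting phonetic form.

/a/ (between /k/ and /s/): rule 4 targets it, but not in an unstressed syllable → unchanged [a].
/b/ (between /s/ and /o/) is in the target of rule 3 but the environment (word-finally) is not met → [b].
/o/ (between /b/ and /s/): in an unstressed syllable, so rule 4 applies → [ə].
/o/ (between /n/ and /j/): in an unstressed syllable, so rule 4 applies → [ə].
/o/ — word-final, in an unstressed syllable — surfaces as [ə] (rule 4).

[ˈkasbəsnəjə]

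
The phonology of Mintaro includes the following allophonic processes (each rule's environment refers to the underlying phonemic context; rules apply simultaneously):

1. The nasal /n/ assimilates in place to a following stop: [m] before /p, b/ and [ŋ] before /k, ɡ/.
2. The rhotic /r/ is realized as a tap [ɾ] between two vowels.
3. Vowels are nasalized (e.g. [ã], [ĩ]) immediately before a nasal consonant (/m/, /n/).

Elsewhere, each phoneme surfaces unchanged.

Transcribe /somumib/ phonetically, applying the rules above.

[sõmũmib]

/o/ (between /s/ and /m/) occurs before a nasal consonant → [õ] by rule 3.
/u/ (between /m/ and /m/): before a nasal consonant, so rule 3 applies → [ũ].
/i/ (between /m/ and /b/) is in the target of rule 3 but the environment (before a nasal consonant) is not met → [i].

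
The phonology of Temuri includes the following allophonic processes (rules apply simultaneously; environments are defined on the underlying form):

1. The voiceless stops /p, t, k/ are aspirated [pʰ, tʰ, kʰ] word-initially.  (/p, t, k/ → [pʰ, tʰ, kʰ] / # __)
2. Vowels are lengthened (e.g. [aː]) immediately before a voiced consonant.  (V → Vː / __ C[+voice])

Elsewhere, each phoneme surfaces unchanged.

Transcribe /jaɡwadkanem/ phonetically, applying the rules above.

Rule 2 applies to /a/ (between /j/ and /ɡ/: before a voiced consonant) → [aː].
/a/ (between /w/ and /d/): before a voiced consonant, so rule 2 applies → [aː].
/k/ (between /d/ and /a/) is in the target of rule 1 but the environment (word-initially) is not met → [k].
/a/ — between /k/ and /n/, before a voiced consonant — surfaces as [aː] (rule 2).
/e/ (between /n/ and /m/): before a voiced consonant, so rule 2 applies → [eː].

[jaːɡwaːdkaːneːm]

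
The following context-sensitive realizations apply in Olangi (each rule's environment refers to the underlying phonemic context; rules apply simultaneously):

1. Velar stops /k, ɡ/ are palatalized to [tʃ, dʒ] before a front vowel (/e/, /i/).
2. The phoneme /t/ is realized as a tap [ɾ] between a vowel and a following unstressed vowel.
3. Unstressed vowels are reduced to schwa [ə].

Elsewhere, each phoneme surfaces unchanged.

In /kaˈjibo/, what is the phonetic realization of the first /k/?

[k]

/k/ (word-initial) is in the target of rule 1 but the environment (before a front vowel) is not met → [k].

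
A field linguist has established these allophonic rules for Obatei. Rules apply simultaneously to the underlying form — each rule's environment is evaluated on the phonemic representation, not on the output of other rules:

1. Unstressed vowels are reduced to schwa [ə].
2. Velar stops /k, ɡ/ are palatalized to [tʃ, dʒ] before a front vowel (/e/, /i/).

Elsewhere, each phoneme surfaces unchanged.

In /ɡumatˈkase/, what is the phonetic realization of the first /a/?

[ə]

/a/ — between /m/ and /t/, in an unstressed syllable — surfaces as [ə] (rule 1).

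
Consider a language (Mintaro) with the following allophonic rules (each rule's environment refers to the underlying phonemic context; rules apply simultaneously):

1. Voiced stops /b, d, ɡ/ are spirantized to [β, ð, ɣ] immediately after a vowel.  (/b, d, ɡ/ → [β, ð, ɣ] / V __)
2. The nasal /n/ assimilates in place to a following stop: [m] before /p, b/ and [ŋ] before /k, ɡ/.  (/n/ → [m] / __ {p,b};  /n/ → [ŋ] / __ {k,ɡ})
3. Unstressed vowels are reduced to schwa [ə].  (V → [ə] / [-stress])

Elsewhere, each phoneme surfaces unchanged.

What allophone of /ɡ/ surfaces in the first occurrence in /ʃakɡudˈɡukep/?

/ɡ/ — between /k/ and /u/; rule 1 does not apply here → [ɡ].

[ɡ]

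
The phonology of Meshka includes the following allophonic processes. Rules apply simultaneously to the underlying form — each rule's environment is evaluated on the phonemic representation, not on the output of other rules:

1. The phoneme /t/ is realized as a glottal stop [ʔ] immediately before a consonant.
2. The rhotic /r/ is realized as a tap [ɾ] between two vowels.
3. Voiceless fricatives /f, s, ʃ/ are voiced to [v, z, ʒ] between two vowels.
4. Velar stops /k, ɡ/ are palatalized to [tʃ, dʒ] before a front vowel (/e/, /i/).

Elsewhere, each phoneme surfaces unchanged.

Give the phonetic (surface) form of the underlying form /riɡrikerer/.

/r/ — word-initial; rule 2 does not apply here → [r].
/i/ (between /r/ and /ɡ/) is unaffected → [i].
/ɡ/ (between /i/ and /r/) fails the environment for rule 4, so it stays [ɡ].
/r/ (between /ɡ/ and /i/) is in the target of rule 2 but the environment (between two vowels) is not met → [r].
/i/ (between /r/ and /k/) is unaffected → [i].
/k/ — between /i/ and /e/, before a front vowel — surfaces as [tʃ] (rule 4).
/e/ — not in any rule's target class → [e].
Rule 2 applies to /r/ (between /e/ and /e/: between two vowels) → [ɾ].
/e/ — not in any rule's target class → [e].
/r/ (word-final) is in the target of rule 2 but the environment (between two vowels) is not met → [r].

[riɡritʃeɾer]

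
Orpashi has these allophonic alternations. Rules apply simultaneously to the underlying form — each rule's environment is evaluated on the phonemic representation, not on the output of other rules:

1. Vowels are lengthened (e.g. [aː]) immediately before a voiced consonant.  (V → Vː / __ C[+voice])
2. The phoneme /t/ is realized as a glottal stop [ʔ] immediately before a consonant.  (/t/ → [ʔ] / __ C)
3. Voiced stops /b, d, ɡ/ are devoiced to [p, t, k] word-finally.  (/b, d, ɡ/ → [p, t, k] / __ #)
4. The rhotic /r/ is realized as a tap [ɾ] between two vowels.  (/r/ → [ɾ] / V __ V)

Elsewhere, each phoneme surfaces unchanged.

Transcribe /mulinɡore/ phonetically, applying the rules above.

[muːliːnɡoːɾe]

/m/ (word-initial) is unaffected → [m].
/u/ (between /m/ and /l/) occurs before a voiced consonant → [uː] by rule 1.
/l/ (between /u/ and /i/) is unaffected → [l].
/i/ (between /l/ and /n/): before a voiced consonant, so rule 1 applies → [iː].
/n/ (between /i/ and /ɡ/) is unaffected → [n].
/ɡ/ (between /n/ and /o/) is in the target of rule 3 but the environment (word-finally) is not met → [ɡ].
/o/ (between /ɡ/ and /r/) occurs before a voiced consonant → [oː] by rule 1.
Rule 4 applies to /r/ (between /o/ and /e/: between two vowels) → [ɾ].
/e/ — word-final; rule 1 does not apply here → [e].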